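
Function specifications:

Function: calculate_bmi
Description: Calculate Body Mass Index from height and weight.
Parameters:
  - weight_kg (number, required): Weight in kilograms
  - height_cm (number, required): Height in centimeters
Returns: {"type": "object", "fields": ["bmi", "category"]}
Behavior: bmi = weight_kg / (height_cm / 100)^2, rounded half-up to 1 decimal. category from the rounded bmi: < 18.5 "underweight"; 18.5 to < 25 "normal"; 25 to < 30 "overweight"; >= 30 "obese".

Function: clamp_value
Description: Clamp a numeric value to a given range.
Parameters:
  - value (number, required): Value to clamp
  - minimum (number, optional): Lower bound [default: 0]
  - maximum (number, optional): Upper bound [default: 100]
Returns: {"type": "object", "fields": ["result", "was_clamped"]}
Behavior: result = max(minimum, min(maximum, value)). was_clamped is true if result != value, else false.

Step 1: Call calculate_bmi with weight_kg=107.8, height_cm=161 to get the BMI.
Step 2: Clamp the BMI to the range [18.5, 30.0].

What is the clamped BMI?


Step 1: calculate_bmi(weight_kg=107.8, height_cm=161)
  height_m = 161 / 100 = 1.61
  bmi = 107.8 / 1.61^2 = 107.8 / 2.5921 = 41.587902 -> 41.6
  41.6 >= 30 -> obese
  -> bmi = 41.6
Step 2: clamp_value(value=41.6, minimum=18.5, maximum=30.0)
  result = max(18.5, min(30.0, 41.6)) = max(18.5, 30.0) = 30.0
  was_clamped = (30.0 != 41.6) = true
  -> result = 30.0
30.0


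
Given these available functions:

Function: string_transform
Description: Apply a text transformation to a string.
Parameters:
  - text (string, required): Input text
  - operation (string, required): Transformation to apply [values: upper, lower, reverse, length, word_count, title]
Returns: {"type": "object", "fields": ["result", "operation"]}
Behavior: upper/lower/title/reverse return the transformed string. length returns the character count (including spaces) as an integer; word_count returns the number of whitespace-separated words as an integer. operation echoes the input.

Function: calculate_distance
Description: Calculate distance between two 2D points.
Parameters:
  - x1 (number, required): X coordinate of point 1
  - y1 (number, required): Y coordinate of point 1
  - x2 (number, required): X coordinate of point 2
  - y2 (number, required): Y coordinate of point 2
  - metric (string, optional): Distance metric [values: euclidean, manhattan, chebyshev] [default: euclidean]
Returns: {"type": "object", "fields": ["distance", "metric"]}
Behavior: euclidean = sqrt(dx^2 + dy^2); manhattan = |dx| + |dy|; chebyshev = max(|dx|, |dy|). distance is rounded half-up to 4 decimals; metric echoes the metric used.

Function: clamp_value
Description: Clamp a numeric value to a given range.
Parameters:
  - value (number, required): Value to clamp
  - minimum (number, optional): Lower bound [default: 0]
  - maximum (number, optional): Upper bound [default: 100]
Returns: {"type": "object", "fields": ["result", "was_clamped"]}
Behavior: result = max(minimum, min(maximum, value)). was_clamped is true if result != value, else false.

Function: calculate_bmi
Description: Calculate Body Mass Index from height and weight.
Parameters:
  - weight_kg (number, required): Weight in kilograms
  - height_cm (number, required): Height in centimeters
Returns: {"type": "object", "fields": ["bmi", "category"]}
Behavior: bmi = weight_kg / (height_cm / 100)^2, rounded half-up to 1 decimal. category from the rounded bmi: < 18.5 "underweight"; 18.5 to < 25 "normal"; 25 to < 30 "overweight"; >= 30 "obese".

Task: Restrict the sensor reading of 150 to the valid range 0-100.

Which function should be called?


The task needs a function whose description is: Clamp a numeric value to a given range.
clamp_value


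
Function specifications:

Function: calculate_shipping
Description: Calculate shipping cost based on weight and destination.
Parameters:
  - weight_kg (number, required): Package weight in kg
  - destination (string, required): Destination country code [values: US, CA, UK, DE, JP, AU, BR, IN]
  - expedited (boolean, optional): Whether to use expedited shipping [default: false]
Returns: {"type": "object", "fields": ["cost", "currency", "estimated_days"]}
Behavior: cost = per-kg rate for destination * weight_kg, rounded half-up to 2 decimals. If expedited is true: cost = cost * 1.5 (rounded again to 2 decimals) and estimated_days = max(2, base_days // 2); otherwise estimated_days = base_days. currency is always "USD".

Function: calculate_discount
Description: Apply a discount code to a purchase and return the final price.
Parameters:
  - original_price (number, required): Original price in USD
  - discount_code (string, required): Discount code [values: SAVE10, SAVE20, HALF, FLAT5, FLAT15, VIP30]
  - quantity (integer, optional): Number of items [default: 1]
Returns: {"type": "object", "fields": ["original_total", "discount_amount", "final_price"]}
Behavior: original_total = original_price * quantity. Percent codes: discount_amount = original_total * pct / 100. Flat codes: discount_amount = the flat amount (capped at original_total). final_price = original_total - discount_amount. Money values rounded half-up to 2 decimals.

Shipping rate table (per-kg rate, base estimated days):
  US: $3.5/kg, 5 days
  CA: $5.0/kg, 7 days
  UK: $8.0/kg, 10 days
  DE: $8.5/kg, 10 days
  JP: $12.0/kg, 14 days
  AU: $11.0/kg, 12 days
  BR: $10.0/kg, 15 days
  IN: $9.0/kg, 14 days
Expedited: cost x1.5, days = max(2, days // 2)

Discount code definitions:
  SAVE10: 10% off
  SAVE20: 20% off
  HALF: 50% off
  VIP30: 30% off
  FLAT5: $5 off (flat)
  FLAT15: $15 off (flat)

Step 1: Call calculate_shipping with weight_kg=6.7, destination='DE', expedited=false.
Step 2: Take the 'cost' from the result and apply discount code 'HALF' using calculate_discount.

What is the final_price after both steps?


Step 1: calculate_shipping(weight_kg=6.7, destination=DE, expedited=false)
  Rate for DE: $8.5/kg, base 10 days
  cost = 8.5 * 6.7 = 56.95 -> 56.95
  expedited not set/false: estimated_days = 10
  -> cost = 56.95 USD
Step 2: calculate_discount(original_price=56.95, discount_code=HALF, quantity=1)
  original_total = 56.95 * 1 = 56.95
  HALF = 50% off: discount_amount = 56.95 * 50/100 = 28.475 -> 28.48
  final_price = 56.95 - 28.48 = 28.47
  -> final_price = 28.47
$28.47


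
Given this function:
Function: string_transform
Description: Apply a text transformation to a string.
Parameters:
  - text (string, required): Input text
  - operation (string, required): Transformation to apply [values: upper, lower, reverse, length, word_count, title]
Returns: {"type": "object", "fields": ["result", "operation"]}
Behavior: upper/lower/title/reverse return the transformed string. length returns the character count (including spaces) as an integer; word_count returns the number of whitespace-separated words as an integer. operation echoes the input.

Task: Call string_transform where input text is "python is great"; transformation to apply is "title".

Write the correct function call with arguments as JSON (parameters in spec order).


Mapping each described value to its parameter name:
  'Input text' -> text = "python is great"
  'Transformation to apply' -> operation = "title"
string_transform({"text": "python is great", "operation": "title"})


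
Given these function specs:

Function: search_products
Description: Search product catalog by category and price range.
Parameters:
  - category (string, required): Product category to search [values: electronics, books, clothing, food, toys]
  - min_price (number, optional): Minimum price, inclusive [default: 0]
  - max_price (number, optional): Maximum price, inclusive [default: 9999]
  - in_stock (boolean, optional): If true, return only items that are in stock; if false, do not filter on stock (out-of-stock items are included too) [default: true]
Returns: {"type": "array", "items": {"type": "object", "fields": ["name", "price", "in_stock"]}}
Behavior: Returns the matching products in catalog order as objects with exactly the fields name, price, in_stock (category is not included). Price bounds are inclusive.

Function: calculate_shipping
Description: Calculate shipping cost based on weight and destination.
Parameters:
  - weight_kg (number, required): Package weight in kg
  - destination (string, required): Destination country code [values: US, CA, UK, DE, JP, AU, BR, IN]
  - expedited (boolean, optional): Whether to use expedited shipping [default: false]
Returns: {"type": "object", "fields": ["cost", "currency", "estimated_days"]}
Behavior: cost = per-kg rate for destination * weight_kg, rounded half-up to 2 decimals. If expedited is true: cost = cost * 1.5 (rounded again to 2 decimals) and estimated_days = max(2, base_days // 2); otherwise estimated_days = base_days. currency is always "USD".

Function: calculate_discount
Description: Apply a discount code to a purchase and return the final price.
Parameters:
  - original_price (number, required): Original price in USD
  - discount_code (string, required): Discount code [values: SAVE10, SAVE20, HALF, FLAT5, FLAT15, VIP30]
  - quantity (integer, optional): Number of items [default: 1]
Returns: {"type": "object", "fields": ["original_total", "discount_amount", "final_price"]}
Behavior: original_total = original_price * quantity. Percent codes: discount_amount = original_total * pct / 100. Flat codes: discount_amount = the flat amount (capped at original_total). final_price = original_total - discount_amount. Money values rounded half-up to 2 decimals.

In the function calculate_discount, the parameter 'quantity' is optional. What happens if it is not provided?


The calculate_discount spec declares:
  - quantity (integer, optional): Number of items [default: 1]
It defaults to 1


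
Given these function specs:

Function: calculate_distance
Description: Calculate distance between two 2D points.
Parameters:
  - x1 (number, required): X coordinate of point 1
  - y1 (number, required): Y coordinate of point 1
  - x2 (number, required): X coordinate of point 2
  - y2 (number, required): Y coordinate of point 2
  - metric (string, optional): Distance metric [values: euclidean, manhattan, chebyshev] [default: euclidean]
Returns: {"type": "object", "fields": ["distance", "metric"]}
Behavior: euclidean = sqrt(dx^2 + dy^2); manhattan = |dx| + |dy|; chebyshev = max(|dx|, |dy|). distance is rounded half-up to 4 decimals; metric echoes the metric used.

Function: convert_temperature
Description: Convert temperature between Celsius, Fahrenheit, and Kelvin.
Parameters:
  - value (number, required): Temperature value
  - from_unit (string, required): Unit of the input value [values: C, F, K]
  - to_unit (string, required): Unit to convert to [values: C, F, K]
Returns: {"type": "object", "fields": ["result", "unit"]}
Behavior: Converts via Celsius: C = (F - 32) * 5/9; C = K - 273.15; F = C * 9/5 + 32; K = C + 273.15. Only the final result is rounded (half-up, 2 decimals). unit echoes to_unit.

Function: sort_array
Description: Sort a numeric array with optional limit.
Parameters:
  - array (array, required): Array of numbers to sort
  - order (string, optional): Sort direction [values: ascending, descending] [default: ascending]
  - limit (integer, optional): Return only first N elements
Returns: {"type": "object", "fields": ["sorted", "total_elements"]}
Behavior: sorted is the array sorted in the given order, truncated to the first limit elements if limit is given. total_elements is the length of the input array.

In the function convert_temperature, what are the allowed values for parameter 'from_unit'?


The convert_temperature spec declares:
  - from_unit (string, required): Unit of the input value [values: C, F, K]
Allowed values:
C, F, K


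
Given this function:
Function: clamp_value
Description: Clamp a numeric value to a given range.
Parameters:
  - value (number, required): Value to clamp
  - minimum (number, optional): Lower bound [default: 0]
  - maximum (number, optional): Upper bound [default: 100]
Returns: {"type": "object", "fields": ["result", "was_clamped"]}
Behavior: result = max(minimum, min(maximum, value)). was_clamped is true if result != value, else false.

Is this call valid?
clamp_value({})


Checking required parameters...
Missing required parameter: value
Invalid - missing required parameter 'value'


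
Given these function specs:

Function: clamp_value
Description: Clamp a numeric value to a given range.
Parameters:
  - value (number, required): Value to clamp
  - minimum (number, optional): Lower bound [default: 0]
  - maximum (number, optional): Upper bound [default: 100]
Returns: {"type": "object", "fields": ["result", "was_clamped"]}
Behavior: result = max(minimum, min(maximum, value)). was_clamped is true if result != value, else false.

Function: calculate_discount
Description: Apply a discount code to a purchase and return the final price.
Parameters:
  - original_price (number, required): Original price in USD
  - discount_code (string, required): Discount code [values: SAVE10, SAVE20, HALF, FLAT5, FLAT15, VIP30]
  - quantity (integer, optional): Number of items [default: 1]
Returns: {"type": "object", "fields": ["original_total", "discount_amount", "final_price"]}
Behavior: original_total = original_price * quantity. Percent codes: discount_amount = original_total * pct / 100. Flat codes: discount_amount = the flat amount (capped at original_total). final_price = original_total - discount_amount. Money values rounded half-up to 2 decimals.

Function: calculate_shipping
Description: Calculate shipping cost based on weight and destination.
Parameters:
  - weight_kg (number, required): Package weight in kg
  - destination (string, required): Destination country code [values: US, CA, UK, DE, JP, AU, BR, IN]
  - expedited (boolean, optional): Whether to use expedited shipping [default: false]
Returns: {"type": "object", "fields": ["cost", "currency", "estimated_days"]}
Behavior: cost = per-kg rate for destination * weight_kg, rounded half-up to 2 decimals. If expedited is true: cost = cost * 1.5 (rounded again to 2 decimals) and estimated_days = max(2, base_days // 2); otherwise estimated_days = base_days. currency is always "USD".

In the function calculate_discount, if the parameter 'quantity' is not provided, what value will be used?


The calculate_discount spec declares:
  - quantity (integer, optional): Number of items [default: 1]
Default:
1


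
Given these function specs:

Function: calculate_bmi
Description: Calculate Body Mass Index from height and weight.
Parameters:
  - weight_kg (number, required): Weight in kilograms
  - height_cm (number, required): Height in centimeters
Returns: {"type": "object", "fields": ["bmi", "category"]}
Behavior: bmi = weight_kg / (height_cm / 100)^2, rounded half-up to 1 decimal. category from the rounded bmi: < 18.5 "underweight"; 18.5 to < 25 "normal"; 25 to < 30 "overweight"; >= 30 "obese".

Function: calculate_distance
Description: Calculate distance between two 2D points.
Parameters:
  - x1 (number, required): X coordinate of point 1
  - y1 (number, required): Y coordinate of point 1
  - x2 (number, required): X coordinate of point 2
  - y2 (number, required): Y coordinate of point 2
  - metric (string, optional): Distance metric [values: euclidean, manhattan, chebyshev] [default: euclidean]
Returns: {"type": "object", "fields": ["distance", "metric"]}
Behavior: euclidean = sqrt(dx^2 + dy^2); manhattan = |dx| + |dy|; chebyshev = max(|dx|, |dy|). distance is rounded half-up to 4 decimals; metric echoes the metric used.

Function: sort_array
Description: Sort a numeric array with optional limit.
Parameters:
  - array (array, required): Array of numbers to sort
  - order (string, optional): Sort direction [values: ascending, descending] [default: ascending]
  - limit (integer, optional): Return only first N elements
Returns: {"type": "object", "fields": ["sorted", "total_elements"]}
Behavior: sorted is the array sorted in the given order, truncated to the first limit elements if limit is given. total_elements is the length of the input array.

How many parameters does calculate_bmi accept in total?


Parameters of calculate_bmi: weight_kg (required), height_cm (required)
Total:
2


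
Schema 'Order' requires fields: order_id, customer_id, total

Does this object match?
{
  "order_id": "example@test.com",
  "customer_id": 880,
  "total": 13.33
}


Checking required fields... All present.
Valid - all required fields present


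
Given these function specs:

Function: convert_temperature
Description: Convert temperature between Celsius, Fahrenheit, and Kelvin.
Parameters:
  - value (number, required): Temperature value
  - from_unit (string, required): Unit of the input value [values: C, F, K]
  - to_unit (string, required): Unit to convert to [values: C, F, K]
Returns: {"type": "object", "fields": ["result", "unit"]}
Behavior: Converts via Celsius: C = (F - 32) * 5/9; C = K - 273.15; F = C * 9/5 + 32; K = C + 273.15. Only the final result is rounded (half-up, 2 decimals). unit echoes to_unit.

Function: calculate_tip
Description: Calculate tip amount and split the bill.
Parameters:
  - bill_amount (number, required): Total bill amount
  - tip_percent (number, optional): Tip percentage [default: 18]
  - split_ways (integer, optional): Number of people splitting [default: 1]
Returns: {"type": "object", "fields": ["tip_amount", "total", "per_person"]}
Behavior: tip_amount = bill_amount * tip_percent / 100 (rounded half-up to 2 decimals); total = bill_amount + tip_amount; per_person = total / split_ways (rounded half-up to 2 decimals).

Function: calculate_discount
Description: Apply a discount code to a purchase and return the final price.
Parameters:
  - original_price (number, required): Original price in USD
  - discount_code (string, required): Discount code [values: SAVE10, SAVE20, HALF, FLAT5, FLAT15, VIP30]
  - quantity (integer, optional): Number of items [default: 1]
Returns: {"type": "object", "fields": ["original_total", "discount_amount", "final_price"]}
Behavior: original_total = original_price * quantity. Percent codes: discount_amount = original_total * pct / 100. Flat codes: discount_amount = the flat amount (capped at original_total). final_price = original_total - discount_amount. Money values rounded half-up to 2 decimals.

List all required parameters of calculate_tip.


Parameters of calculate_tip and their required/optional flag:
  bill_amount: required
  tip_percent: optional
  split_ways: optional
bill_amount


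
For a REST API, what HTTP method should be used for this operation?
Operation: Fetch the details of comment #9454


GET = read, POST = create, PUT = update/replace, DELETE = remove
This operation is a read.
GET


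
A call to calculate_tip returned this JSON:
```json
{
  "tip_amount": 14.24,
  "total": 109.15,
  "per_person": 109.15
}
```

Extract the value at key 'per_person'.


109.15


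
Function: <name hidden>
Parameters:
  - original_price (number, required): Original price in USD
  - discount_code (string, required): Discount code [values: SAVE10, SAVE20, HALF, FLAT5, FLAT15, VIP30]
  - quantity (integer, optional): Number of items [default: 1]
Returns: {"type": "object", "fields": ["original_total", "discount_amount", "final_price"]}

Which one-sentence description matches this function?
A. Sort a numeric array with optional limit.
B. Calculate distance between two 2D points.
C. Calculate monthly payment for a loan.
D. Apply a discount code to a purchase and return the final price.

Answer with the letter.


Parameters original_price, discount_code, quantity and return ["original_total", "discount_amount", "final_price"] fit: Apply a discount code to a purchase and return the final price.
D


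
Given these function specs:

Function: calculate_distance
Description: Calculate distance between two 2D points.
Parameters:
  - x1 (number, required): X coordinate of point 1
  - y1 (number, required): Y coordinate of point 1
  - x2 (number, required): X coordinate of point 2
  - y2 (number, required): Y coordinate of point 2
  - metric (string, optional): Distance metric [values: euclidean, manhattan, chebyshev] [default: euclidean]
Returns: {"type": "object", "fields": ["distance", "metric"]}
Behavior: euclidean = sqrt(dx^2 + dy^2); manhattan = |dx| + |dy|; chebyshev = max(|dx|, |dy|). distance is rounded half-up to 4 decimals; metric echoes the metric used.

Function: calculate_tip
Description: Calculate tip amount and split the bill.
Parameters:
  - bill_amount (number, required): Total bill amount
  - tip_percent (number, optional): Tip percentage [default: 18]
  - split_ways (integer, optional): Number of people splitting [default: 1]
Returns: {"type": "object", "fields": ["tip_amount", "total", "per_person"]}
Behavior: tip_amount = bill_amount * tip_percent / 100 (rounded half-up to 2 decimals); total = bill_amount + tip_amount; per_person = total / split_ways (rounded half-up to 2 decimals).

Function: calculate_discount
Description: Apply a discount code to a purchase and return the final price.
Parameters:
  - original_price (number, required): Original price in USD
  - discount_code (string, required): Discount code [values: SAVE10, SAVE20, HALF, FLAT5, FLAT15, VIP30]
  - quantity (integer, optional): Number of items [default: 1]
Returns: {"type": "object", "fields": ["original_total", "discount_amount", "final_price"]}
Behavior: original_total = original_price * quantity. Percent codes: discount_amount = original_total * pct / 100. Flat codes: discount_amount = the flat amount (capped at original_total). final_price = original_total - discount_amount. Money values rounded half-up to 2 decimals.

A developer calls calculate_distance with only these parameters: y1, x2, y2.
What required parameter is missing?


Required parameters: x1, y1, x2, y2
Provided: y1, x2, y2
Missing: x1
x1


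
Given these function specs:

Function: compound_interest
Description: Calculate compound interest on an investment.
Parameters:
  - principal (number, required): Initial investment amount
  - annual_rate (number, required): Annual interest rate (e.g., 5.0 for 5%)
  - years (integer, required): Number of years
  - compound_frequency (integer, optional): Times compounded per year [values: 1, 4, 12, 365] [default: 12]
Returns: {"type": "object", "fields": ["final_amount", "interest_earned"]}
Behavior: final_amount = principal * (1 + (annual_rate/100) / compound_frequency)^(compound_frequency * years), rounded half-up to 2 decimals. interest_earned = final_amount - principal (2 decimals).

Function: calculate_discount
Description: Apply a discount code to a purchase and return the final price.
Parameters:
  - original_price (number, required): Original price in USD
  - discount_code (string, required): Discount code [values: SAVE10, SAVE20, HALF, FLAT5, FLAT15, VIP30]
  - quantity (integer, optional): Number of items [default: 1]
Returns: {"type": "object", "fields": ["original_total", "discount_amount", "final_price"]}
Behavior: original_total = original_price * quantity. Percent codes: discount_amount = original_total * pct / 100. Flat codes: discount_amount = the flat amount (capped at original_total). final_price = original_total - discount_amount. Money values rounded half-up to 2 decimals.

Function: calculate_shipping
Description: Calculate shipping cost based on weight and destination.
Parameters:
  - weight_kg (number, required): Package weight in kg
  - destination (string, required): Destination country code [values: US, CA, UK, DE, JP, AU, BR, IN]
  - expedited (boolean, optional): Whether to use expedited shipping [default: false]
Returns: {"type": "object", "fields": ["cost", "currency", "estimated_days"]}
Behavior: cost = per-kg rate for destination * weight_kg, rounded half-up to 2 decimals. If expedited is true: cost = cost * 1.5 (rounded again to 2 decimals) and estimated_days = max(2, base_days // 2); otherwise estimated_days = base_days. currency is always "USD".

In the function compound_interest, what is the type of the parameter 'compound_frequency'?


The compound_interest spec declares:
  - compound_frequency (integer, optional): Times compounded per year [values: 1, 4, 12, 365] [default: 12]
Type:
integer


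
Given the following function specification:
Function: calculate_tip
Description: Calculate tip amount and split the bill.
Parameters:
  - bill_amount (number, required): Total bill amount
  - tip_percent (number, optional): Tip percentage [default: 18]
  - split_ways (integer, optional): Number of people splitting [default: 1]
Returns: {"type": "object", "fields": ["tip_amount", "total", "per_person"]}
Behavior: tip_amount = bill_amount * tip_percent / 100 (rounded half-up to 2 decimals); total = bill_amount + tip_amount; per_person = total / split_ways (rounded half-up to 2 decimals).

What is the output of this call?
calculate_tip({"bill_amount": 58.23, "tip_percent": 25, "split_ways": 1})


tip_amount = 58.23 * 25/100 = 14.5575 -> 14.56
total = 58.23 + 14.56 = 72.79
per_person = 72.79 / 1 = 72.79 -> 72.79
Output:
{"tip_amount": 14.56, "total": 72.79, "per_person": 72.79}


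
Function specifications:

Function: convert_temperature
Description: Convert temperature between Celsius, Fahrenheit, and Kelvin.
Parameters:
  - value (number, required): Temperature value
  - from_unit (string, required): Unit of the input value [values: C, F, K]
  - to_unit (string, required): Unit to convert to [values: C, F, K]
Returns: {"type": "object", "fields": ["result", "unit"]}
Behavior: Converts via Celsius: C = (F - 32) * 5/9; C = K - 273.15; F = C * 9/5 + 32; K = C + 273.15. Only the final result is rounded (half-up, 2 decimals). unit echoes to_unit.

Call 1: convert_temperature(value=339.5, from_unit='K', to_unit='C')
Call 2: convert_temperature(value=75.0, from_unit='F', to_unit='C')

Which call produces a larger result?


Call 1:
  To C: 339.5 - 273.15 = 66.35
  Target is C: 66.35
  Round to 2 decimals: 66.35
  -> 66.35 C
Call 2:
  To C: (75 - 32) * 5/9 = 23.888889
  Target is C: 23.888889
  Round to 2 decimals: 23.89
  -> 23.89 C
Call 1 (66.35 C)


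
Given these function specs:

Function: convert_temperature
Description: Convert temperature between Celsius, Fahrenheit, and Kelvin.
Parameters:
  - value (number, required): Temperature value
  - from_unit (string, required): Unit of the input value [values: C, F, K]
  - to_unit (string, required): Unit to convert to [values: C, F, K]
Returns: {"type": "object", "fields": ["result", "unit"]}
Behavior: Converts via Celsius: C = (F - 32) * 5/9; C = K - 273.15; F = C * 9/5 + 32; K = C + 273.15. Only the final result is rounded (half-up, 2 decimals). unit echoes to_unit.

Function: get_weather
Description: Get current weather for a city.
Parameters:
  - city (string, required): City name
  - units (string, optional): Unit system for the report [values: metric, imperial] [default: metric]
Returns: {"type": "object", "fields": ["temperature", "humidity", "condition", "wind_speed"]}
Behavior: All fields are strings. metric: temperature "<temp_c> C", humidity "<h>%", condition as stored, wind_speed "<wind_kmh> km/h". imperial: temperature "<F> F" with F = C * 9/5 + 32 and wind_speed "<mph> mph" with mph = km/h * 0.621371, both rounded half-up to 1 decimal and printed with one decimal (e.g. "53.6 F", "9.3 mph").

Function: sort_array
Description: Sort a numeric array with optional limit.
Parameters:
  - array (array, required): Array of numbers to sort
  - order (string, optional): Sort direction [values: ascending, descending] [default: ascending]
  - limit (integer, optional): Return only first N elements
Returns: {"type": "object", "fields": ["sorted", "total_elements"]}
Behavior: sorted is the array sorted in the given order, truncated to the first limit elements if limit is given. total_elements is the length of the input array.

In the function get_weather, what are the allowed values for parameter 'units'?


The get_weather spec declares:
  - units (string, optional): Unit system for the report [values: metric, imperial] [default: metric]
Allowed values:
metric, imperial


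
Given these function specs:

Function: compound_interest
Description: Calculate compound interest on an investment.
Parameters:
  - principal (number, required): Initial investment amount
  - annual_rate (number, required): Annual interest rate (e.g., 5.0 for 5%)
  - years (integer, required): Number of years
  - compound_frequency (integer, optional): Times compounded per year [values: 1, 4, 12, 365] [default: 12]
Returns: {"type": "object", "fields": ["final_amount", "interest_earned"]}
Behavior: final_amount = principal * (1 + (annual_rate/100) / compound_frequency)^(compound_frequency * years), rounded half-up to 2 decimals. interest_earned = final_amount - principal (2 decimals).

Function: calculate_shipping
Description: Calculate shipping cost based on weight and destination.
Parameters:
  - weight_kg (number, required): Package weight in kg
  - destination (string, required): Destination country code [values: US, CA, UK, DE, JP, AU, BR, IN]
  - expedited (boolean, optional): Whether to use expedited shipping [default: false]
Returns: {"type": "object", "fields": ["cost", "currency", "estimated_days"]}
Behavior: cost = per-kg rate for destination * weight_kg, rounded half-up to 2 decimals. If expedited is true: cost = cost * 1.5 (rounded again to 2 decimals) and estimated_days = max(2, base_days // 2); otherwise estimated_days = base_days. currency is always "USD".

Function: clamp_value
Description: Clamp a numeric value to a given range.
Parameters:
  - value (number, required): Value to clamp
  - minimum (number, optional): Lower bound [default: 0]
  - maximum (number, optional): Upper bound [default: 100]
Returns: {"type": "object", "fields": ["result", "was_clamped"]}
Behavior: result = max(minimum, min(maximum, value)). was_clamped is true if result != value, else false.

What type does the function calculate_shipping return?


The calculate_shipping spec declares Returns: {"type": "object", "fields": ["cost", "currency", "estimated_days"]}
Type:
object


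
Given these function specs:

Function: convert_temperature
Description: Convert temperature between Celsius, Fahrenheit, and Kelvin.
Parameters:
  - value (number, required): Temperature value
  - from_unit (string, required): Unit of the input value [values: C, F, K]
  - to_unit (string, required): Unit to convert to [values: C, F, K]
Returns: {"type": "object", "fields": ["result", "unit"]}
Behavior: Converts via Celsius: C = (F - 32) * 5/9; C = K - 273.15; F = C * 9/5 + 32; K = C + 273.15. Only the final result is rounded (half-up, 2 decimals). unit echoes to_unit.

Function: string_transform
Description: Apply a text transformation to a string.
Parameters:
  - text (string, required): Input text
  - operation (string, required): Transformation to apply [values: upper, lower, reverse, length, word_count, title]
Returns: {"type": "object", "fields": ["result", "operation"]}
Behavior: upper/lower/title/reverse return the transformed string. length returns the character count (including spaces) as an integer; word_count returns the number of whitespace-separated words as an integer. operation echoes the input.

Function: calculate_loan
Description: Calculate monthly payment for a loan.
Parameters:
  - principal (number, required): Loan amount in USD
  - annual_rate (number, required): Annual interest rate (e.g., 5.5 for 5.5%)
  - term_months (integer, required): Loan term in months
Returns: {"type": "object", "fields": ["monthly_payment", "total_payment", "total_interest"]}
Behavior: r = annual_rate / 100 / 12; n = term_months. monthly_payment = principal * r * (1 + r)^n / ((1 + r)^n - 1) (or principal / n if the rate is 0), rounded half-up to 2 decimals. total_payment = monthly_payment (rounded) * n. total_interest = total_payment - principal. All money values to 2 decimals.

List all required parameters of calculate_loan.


Parameters of calculate_loan and their required/optional flag:
  principal: required
  annual_rate: required
  term_months: required
annual_rate, principal, term_months


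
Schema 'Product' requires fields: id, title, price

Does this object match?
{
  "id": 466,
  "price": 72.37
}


Checking required fields...
Missing: title
Invalid - missing required field 'title'


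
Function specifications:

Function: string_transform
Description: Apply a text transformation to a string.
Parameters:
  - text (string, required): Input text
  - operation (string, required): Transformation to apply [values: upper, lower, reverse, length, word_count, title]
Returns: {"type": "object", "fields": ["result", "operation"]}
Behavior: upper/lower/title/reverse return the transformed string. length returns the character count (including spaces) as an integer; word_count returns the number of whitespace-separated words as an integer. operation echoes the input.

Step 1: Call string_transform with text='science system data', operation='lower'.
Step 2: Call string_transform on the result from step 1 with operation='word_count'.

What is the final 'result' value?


Step 1: string_transform(text='science system data', operation='lower')
  -> result = 'science system data'
Step 2: string_transform(text='science system data', operation='word_count')
  words: science, system, data -> 3
  -> result = 3
3


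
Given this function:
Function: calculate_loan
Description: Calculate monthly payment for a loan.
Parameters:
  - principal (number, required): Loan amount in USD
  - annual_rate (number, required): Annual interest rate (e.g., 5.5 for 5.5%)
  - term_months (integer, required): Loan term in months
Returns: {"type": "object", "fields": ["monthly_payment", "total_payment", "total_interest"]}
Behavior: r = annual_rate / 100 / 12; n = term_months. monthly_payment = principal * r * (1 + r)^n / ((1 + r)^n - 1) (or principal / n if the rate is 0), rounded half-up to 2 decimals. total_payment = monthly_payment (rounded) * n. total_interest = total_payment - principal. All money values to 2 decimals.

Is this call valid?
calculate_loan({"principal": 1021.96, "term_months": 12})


Checking required parameters...
Missing required parameter: annual_rate
Invalid - missing required parameter 'annual_rate'


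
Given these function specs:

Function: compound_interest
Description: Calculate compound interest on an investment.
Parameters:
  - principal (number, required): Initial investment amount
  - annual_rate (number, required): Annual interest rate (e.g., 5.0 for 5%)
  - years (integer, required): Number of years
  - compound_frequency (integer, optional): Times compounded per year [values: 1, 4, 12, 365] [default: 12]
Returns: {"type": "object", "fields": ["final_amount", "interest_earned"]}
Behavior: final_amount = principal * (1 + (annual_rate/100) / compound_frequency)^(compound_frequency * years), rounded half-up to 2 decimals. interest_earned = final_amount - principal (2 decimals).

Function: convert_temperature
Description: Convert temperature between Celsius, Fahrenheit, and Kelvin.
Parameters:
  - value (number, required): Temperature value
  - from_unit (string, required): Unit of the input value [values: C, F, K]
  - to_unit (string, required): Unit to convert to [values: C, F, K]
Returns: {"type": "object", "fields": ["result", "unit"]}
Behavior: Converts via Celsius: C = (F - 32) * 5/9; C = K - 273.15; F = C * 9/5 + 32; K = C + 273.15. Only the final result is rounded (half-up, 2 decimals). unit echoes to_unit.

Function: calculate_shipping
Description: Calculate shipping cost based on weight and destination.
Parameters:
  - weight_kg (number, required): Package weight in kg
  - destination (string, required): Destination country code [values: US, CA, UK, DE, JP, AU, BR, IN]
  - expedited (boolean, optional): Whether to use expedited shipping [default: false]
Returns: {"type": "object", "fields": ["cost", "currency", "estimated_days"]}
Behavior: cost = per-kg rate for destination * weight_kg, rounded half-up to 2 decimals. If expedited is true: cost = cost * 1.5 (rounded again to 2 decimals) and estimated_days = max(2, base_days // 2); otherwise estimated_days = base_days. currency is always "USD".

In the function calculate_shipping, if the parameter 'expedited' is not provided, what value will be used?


The calculate_shipping spec declares:
  - expedited (boolean, optional): Whether to use expedited shipping [default: false]
Default:
false


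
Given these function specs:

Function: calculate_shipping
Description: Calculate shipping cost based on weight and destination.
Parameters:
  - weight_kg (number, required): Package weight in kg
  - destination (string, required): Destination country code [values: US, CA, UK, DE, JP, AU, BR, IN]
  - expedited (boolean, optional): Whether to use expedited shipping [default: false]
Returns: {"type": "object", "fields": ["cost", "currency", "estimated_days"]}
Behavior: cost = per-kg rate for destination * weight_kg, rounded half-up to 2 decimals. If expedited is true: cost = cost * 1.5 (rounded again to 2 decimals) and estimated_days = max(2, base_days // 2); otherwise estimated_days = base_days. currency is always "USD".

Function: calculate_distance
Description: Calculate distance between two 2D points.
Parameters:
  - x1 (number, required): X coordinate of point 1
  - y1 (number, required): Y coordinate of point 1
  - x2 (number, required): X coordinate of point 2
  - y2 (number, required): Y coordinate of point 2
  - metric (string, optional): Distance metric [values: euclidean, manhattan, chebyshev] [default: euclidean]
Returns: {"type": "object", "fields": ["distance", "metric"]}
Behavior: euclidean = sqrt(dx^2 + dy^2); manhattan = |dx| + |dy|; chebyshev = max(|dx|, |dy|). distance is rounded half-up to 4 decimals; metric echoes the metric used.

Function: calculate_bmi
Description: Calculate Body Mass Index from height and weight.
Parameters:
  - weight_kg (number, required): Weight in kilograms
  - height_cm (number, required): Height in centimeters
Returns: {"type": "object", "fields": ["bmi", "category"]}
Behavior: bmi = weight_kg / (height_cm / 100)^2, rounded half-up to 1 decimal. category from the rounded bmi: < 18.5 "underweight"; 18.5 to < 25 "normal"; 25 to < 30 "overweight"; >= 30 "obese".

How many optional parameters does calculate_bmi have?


Parameters of calculate_bmi: weight_kg (required), height_cm (required)
Optional count:
0


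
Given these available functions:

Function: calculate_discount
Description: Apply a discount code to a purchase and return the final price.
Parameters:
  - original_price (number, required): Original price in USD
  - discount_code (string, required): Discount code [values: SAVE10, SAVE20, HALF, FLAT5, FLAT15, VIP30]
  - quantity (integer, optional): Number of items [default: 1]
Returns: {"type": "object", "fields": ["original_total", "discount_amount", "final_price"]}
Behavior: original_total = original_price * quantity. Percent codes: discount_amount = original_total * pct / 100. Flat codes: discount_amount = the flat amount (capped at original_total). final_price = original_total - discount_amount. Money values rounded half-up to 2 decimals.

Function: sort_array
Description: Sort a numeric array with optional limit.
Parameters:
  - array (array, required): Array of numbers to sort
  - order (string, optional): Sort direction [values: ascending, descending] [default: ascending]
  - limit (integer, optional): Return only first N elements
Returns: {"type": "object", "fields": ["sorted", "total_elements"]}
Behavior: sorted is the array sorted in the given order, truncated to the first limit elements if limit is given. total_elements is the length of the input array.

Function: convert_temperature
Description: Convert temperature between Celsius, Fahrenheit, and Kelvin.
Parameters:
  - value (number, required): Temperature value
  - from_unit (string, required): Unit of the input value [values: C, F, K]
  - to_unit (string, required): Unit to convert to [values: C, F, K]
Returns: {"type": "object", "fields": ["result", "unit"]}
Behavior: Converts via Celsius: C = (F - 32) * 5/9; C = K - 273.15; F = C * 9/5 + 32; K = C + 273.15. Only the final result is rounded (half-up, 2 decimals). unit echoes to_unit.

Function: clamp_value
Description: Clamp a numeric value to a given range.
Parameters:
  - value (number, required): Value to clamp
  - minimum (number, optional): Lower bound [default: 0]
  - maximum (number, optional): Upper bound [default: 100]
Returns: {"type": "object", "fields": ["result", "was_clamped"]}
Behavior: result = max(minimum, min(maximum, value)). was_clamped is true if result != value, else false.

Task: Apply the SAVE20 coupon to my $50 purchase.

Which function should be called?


The task needs a function whose description is: Apply a discount code to a purchase and return the final price.
calculate_discount
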